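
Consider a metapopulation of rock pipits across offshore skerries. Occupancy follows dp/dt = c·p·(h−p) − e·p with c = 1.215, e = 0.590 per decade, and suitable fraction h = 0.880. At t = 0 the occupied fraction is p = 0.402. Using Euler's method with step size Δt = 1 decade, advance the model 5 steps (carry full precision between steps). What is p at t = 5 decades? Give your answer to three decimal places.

0.395

Update rule: p ← p + [c·p·(h−p) − e·p]·Δt with Δt = 1.
step 1: Δp = -0.00371, p = 0.39829
step 2: Δp = -0.00188, p = 0.39641
step 3: Δp = -0.00097, p = 0.39544
step 4: Δp = -0.00050, p = 0.39494
step 5: Δp = -0.00026, p = 0.39468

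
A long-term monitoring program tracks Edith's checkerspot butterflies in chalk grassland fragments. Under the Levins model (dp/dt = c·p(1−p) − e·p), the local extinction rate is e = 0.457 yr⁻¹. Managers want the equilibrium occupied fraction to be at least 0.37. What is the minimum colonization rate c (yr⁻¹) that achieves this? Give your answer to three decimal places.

p* = 1 − e/c ≥ 0.37 requires e/c ≤ 0.6300, i.e. c ≥ e/0.6300.
c_min = 0.457/0.6300 = 0.7254.

0.725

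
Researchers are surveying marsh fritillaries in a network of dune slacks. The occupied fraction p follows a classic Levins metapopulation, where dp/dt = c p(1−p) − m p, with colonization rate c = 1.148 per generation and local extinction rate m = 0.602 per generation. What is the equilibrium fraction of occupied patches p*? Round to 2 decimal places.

0.48

At equilibrium, colonization balances extinction: c·p*·(1−p*) = m·p*.
So p* = 1 − m/c = 1 − 0.602/1.148 = 1 − 0.5244 = 0.4756.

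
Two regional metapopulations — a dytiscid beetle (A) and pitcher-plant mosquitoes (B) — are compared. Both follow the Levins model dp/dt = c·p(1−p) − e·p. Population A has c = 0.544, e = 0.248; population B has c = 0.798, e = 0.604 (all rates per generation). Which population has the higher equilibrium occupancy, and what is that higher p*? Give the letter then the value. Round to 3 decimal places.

A: p*_A = 1 − 0.248/0.544 = 0.5441.
B: p*_B = 1 − 0.604/0.798 = 0.2431.
A is higher at 0.5441.

A, 0.544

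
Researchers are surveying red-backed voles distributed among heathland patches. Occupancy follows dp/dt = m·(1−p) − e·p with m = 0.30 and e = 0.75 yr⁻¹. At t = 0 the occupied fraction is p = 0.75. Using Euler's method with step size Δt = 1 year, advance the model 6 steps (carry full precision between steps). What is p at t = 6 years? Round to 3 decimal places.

Update rule: p ← p + [m·(1−p) − e·p]·Δt with Δt = 1.
step 1: Δp = -0.48750, p = 0.26250
step 2: Δp = +0.02437, p = 0.28687
step 3: Δp = -0.00122, p = 0.28566
step 4: Δp = +0.00006, p = 0.28572
step 5: Δp = -0.00000, p = 0.28571
step 6: Δp = +0.00000, p = 0.28571

0.286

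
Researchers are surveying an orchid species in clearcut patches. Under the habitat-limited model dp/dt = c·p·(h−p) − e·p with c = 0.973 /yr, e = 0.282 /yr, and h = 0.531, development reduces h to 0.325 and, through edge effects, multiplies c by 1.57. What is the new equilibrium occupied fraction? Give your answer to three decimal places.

0.140

Before: p* = h − e/c = 0.531 − 0.282/0.973 = 0.531 − 0.2898 = 0.2412.
After: c = 1.52761, e = 0.282, h = 0.325; p* = 0.325 − 0.282/1.52761 = 0.1404.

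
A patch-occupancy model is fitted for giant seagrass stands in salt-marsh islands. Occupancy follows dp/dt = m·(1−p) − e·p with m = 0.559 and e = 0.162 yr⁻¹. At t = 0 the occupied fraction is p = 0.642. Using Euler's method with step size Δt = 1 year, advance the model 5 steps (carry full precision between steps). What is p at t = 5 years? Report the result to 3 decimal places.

Update rule: p ← p + [m·(1−p) − e·p]·Δt with Δt = 1.
p: 0.64200 → 0.73812  (Δp = +0.09612)
p: 0.73812 → 0.76493  (Δp = +0.02682)
p: 0.76493 → 0.77242  (Δp = +0.00748)
p: 0.77242 → 0.77450  (Δp = +0.00209)
p: 0.77450 → 0.77509  (Δp = +0.00058)

0.775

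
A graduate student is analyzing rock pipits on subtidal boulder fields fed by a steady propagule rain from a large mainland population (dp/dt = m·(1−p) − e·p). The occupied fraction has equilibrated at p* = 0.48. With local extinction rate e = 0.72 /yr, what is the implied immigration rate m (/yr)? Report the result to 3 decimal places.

At equilibrium m(1−p*) = e·p*, so m = e·p*/(1−p*).
m = 0.72 × 0.48 / 0.5200 = 0.3456/0.5200 = 0.6646.

0.665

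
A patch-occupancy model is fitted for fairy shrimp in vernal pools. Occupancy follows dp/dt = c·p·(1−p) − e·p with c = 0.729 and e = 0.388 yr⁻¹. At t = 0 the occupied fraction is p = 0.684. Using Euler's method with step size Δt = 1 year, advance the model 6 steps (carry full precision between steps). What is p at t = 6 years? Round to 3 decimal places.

Update rule: p ← p + [c·p·(1−p) − e·p]·Δt with Δt = 1.
p: 0.68400 → 0.57618  (Δp = -0.10782)
p: 0.57618 → 0.53064  (Δp = -0.04554)
p: 0.53064 → 0.50632  (Δp = -0.02432)
p: 0.50632 → 0.49209  (Δp = -0.01423)
p: 0.49209 → 0.48336  (Δp = -0.00873)
p: 0.48336 → 0.47787  (Δp = -0.00550)

0.478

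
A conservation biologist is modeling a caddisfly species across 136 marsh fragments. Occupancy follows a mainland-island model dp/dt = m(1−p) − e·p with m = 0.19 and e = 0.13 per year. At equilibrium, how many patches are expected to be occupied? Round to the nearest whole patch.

p* = m/(m+e) = 0.19/0.3200 = 0.5938.
Expected occupied patches = N × p* = 136 × 0.5938 = 80.75 ≈ 81.

81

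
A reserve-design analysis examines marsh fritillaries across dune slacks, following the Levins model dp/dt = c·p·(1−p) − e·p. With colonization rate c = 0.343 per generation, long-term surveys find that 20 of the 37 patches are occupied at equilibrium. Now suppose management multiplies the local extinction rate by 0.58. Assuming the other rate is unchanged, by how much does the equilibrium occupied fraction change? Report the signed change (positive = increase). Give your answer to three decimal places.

Observed p* = 20/37 = 0.54054.
Balance c(1−p*) = e gives e = 0.343×(1 − 0.54054) = 0.15759.
New p* = 1 − e/c = 1 − 0.09140/0.34300 = 0.73353.
Δp* = 0.73353 − 0.54054 = +0.19299.

0.193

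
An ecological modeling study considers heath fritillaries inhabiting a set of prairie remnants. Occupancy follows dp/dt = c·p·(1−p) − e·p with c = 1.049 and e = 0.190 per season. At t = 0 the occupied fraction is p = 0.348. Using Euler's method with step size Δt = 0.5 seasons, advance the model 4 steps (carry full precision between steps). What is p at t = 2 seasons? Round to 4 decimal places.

Update rule: p ← p + [c·p·(1−p) − e·p]·Δt with Δt = 0.5.
t = 0.5: p = 0.34800 + (+0.08595) = 0.43395
t = 1: p = 0.43395 + (+0.08761) = 0.52156
t = 1.5: p = 0.52156 + (+0.08133) = 0.60289
t = 2: p = 0.60289 + (+0.06830) = 0.67119

0.6712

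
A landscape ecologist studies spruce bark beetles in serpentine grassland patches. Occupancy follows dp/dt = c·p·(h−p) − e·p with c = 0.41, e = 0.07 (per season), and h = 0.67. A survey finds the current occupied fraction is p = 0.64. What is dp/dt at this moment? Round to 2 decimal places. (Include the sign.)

-0.04

Colonization term: c·p·(h−p) = 0.41×0.64×0.0300 = 0.00787.
Extinction term: e·p = 0.04480.
dp/dt = 0.00787 − 0.04480 = -0.03693.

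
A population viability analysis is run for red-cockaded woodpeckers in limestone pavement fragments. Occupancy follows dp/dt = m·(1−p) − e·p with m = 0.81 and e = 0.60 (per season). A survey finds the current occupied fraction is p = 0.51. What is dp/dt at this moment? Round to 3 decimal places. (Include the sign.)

Colonization term: m·(1−p) = 0.81×0.4900 = 0.39690.
Extinction term: e·p = 0.30600.
dp/dt = 0.39690 − 0.30600 = 0.09090.

0.091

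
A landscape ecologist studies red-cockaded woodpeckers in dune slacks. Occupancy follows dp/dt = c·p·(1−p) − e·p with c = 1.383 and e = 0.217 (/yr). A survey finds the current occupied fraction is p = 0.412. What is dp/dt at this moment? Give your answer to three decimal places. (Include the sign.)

Colonization term: c·p·(1−p) = 1.383×0.412×0.5880 = 0.33504.
Extinction term: e·p = 0.08940.
dp/dt = 0.33504 − 0.08940 = 0.24564.

0.246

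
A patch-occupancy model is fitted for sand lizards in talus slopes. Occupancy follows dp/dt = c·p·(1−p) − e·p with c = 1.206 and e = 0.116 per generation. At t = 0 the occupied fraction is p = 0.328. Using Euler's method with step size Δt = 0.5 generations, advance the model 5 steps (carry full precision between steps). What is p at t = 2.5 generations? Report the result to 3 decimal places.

Update rule: p ← p + [c·p·(1−p) − e·p]·Δt with Δt = 0.5.
  1  |  dp/dt·Δt = +0.113887  |  p_1 = 0.441887
  2  |  dp/dt·Δt = +0.123084  |  p_2 = 0.564971
  3  |  dp/dt·Δt = +0.115436  |  p_3 = 0.680407
  4  |  dp/dt·Δt = +0.091661  |  p_4 = 0.772068
  5  |  dp/dt·Δt = +0.061335  |  p_5 = 0.833403

0.833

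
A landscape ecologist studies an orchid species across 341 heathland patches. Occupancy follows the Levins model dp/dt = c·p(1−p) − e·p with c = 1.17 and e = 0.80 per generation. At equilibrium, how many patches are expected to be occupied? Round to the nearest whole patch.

p* = 1 − e/c = 1 − 0.80/1.17 = 0.3162.
Expected occupied patches = N × p* = 341 × 0.3162 = 107.84 ≈ 108.

108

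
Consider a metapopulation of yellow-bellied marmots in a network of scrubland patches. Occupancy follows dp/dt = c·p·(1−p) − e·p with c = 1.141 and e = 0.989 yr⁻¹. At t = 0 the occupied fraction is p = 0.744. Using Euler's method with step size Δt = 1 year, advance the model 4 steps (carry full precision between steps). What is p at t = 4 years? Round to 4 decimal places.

Update rule: p ← p + [c·p·(1−p) − e·p]·Δt with Δt = 1.
  1  |  dp/dt·Δt = -0.518497  |  p_1 = 0.225503
  2  |  dp/dt·Δt = -0.023745  |  p_2 = 0.201758
  3  |  dp/dt·Δt = -0.015779  |  p_3 = 0.185979
  4  |  dp/dt·Δt = -0.011196  |  p_4 = 0.174783

0.1748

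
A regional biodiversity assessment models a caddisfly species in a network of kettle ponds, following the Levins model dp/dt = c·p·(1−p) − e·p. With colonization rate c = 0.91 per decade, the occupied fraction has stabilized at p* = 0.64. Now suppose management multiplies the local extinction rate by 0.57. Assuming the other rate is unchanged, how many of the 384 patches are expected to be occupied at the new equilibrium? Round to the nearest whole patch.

Balance c(1−p*) = e gives e = 0.91×(1 − 0.64000) = 0.32760.
New p* = 1 − e/c = 1 − 0.18673/0.91000 = 0.79480.
Expected occupied = 384 × 0.79480 = 305.20 ≈ 305.

305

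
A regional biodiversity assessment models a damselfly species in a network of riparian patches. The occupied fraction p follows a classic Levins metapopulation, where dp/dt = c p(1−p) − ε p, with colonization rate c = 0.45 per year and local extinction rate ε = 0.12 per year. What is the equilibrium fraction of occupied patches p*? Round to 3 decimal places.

0.733

At equilibrium, colonization balances extinction: c·p*·(1−p*) = ε·p*.
So p* = 1 − ε/c = 1 − 0.12/0.45 = 1 − 0.2667 = 0.7333.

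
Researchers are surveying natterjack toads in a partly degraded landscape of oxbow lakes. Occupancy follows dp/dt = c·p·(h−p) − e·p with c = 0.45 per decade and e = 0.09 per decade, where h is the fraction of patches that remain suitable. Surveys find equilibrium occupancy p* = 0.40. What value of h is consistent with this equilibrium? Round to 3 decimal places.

At equilibrium c(h−p*) = e, so h = p* + e/c.
h = 0.40 + 0.09/0.45 = 0.40 + 0.2000 = 0.6000.

0.600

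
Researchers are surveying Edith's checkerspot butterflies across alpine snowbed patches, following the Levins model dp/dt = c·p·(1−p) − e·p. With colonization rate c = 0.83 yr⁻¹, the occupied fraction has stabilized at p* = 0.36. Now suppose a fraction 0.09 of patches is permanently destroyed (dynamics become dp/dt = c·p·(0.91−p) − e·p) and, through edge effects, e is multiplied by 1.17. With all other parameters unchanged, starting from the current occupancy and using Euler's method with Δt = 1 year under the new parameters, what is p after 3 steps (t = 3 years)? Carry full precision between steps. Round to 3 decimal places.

0.243

Balance c(1−p*) = e gives e = 0.83×(1 − 0.36000) = 0.53120.
Starting from p₀ = 0.36000; update p ← p + (dp/dt)·Δt with the new parameters.
t = 1: p = 0.36000 + (-0.05940) = 0.30060
t = 2: p = 0.30060 + (-0.03478) = 0.26582
t = 3: p = 0.26582 + (-0.02308) = 0.24274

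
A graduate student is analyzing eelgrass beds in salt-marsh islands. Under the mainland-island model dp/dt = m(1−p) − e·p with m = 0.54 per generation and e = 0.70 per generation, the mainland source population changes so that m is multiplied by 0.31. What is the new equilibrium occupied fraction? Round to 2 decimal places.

Before: p* = 0.54/(0.54+0.70) = 0.4355.
After: m = 0.1674, e = 0.7; p* = 0.1674/0.8674 = 0.1930.

0.19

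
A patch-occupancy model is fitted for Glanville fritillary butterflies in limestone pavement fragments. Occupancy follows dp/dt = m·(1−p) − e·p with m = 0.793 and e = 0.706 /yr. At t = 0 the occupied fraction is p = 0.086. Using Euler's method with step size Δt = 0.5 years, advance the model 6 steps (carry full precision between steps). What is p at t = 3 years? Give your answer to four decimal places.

Update rule: p ← p + [m·(1−p) − e·p]·Δt with Δt = 0.5.
p: 0.08600 → 0.41804  (Δp = +0.33204)
p: 0.41804 → 0.50122  (Δp = +0.08318)
p: 0.50122 → 0.52206  (Δp = +0.02084)
p: 0.52206 → 0.52727  (Δp = +0.00522)
p: 0.52727 → 0.52858  (Δp = +0.00131)
p: 0.52858 → 0.52891  (Δp = +0.00033)

0.5289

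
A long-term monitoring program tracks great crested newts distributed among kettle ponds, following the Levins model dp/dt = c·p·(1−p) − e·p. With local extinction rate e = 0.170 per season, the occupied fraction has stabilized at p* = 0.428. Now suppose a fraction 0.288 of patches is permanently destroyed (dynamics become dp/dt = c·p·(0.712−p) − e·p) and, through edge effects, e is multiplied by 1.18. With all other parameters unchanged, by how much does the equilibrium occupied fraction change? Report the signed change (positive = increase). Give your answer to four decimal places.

-0.3910

Balance c(1−p*) = e gives c = e/(1 − 0.42800) = 0.170/0.57200 = 0.29720.
New p* = 0.712 − e/c = 0.712 − 0.20060/0.29720 = 0.03703.
Δp* = 0.03703 − 0.42800 = -0.39097.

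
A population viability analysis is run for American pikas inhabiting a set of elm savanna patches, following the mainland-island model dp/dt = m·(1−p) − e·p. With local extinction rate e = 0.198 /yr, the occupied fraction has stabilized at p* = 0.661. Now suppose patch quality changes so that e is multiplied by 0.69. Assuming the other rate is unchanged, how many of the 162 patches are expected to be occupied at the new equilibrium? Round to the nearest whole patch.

120

Balance m(1−p*) = e·p* gives m = e·p*/(1−p*) = 0.198×0.66100/0.33900 = 0.38607.
New p* = m/(m+e) = 0.38607/(0.38607+0.13662) = 0.73862.
Expected occupied = 162 × 0.73862 = 119.66 ≈ 120.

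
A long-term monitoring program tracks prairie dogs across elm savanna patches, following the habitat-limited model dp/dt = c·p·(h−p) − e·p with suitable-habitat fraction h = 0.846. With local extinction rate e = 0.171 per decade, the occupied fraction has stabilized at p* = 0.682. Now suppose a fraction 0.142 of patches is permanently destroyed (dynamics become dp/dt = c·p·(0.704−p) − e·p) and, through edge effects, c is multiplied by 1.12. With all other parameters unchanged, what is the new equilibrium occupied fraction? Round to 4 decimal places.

Balance c(h−p*) = e gives c = e/(0.846 − 0.68200) = 0.171/0.16400 = 1.04268.
New p* = 0.704 − e/c = 0.704 − 0.17100/1.16780 = 0.55757.

0.5576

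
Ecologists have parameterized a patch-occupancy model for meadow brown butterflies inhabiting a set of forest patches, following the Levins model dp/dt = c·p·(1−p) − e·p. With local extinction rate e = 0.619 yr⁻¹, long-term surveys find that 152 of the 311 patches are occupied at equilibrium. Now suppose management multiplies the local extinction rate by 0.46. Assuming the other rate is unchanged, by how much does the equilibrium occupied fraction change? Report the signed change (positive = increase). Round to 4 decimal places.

Observed p* = 152/311 = 0.48875.
Balance c(1−p*) = e gives c = e/(1 − 0.48875) = 0.619/0.51125 = 1.21076.
New p* = 1 − e/c = 1 − 0.28474/1.21076 = 0.76483.
Δp* = 0.76483 − 0.48875 = +0.27608.

0.2761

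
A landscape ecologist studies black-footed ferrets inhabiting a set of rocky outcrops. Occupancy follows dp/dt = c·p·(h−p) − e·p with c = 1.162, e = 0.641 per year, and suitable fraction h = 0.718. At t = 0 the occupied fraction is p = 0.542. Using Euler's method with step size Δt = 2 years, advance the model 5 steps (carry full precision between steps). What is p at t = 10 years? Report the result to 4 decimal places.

0.1295

Update rule: p ← p + [c·p·(h−p) − e·p]·Δt with Δt = 2.
  1  |  dp/dt·Δt = -0.473153  |  p_1 = 0.068847
  2  |  dp/dt·Δt = +0.015603  |  p_2 = 0.084450
  3  |  dp/dt·Δt = +0.016077  |  p_3 = 0.100527
  4  |  dp/dt·Δt = +0.015381  |  p_4 = 0.115908
  5  |  dp/dt·Δt = +0.013592  |  p_5 = 0.129500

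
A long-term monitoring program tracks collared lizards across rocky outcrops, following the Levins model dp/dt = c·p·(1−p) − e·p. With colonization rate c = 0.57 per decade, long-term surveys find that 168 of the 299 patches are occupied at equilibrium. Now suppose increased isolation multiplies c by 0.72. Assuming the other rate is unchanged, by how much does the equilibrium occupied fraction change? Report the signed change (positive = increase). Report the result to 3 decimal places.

Observed p* = 168/299 = 0.56187.
Balance c(1−p*) = e gives e = 0.57×(1 − 0.56187) = 0.24973.
New p* = 1 − e/c = 1 − 0.24973/0.41040 = 0.39150.
Δp* = 0.39150 − 0.56187 = -0.17037.

-0.170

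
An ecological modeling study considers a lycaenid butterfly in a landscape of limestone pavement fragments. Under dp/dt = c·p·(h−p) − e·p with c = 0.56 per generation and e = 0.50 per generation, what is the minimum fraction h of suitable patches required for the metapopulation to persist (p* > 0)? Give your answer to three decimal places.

p* = h − e/c is positive only when h > e/c.
h_min = e/c = 0.50/0.56 = 0.8929.

0.893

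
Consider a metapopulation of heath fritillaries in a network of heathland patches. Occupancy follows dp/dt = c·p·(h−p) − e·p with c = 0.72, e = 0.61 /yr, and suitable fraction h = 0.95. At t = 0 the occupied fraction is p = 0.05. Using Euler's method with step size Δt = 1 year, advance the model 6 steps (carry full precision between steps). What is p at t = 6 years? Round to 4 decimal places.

0.0613

Update rule: p ← p + [c·p·(h−p) − e·p]·Δt with Δt = 1.
p: 0.05000 → 0.05190  (Δp = +0.00190)
p: 0.05190 → 0.05380  (Δp = +0.00190)
p: 0.05380 → 0.05570  (Δp = +0.00190)
p: 0.05570 → 0.05759  (Δp = +0.00189)
p: 0.05759 → 0.05946  (Δp = +0.00187)
p: 0.05946 → 0.06131  (Δp = +0.00185)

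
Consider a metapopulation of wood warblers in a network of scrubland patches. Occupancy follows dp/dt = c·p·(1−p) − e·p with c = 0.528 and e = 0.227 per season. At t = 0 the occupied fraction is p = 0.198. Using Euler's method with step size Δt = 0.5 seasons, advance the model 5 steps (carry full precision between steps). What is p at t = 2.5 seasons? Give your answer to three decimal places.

Update rule: p ← p + [c·p·(1−p) − e·p]·Δt with Δt = 0.5.
p: 0.19800 → 0.21745  (Δp = +0.01945)
p: 0.21745 → 0.23769  (Δp = +0.02024)
p: 0.23769 → 0.25855  (Δp = +0.02086)
p: 0.25855 → 0.27981  (Δp = +0.02126)
p: 0.27981 → 0.30126  (Δp = +0.02144)

0.301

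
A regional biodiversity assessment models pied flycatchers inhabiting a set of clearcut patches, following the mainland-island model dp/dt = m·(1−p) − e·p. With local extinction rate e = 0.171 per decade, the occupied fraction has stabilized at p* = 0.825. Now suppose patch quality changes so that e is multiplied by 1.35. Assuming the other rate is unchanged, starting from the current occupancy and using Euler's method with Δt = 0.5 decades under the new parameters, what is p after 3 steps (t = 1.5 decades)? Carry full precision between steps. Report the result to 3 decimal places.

0.783

Balance m(1−p*) = e·p* gives m = e·p*/(1−p*) = 0.171×0.82500/0.17500 = 0.80614.
Starting from p₀ = 0.82500; update p ← p + (dp/dt)·Δt with the new parameters.
p: 0.82500 → 0.80031  (Δp = -0.02469)
p: 0.80031 → 0.78842  (Δp = -0.01189)
p: 0.78842 → 0.78270  (Δp = -0.00572)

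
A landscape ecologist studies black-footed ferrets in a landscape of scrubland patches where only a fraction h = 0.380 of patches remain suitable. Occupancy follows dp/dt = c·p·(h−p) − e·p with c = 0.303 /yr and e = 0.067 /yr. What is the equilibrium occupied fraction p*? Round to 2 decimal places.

Setting dp/dt = 0 and dividing by p* gives c·(h−p*) = e.
So p* = h − e/c = 0.380 − 0.067/0.303 = 0.380 − 0.2211 = 0.1589.

0.16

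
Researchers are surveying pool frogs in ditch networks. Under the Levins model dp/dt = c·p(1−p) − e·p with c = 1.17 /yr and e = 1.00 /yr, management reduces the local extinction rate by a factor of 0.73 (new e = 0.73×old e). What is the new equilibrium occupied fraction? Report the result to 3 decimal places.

0.376

Before: p* = 1 − 1.00/1.17 = 0.1453.
After the change, c = 1.17, e = 0.73, so p* = 1 − 0.73/1.17 = 0.3761.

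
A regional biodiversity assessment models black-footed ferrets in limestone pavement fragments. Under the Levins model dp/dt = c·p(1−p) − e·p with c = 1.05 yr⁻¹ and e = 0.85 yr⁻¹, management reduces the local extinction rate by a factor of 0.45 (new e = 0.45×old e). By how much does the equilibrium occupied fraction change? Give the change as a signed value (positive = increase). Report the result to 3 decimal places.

Before: p* = 1 − 0.85/1.05 = 0.1905.
After the change, c = 1.05, e = 0.3825, so p* = 1 − 0.3825/1.05 = 0.6357.
Δp* = 0.6357 − 0.1905 = +0.4452.

0.445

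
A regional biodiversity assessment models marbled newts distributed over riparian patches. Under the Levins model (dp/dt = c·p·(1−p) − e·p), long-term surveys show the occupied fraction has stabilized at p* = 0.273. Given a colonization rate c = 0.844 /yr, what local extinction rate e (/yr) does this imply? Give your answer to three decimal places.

At equilibrium c(1−p*) = e.
e = 0.844 × (1 − 0.273) = 0.844 × 0.7270 = 0.6136.

0.614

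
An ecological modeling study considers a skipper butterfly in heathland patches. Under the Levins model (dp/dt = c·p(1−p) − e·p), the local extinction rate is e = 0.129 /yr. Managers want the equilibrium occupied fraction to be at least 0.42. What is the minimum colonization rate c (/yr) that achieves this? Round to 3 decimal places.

p* = 1 − e/c ≥ 0.42 requires e/c ≤ 0.5800, i.e. c ≥ e/0.5800.
c_min = 0.129/0.5800 = 0.2224.

0.222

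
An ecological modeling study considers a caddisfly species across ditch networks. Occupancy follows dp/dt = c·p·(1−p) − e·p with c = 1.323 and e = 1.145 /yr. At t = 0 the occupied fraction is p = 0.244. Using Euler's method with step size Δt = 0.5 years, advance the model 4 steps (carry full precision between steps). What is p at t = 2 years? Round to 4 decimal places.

Update rule: p ← p + [c·p·(1−p) − e·p]·Δt with Δt = 0.5.
  1  |  dp/dt·Δt = -0.017667  |  p_1 = 0.226333
  2  |  dp/dt·Δt = -0.013743  |  p_2 = 0.212590
  3  |  dp/dt·Δt = -0.010976  |  p_3 = 0.201614
  4  |  dp/dt·Δt = -0.008945  |  p_4 = 0.192669

0.1927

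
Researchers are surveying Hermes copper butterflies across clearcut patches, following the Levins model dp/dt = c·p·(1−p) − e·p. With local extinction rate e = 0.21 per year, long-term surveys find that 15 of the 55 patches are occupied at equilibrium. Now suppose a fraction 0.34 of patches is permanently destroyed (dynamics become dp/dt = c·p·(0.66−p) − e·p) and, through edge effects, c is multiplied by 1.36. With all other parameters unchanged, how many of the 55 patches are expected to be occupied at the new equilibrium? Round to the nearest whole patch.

7

Observed p* = 15/55 = 0.27273.
Balance c(1−p*) = e gives c = e/(1 − 0.27273) = 0.21/0.72727 = 0.28875.
New p* = 0.66 − e/c = 0.66 − 0.21000/0.39270 = 0.12524.
Expected occupied = 55 × 0.12524 = 6.89 ≈ 7.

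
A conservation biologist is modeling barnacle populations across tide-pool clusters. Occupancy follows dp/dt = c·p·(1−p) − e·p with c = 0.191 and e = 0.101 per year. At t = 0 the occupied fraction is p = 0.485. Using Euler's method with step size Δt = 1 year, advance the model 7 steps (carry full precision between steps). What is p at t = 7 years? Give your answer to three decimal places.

0.478

Update rule: p ← p + [c·p·(1−p) − e·p]·Δt with Δt = 1.
step 1: Δp = -0.00128, p = 0.48372
step 2: Δp = -0.00116, p = 0.48257
step 3: Δp = -0.00105, p = 0.48152
step 4: Δp = -0.00095, p = 0.48057
step 5: Δp = -0.00086, p = 0.47971
step 6: Δp = -0.00078, p = 0.47893
step 7: Δp = -0.00071, p = 0.47822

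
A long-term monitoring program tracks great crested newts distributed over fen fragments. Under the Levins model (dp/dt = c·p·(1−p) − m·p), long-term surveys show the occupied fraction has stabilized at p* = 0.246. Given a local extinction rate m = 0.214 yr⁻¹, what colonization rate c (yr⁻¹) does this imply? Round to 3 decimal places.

At equilibrium c(1−p*) = m, so c = m/(1−p*).
c = 0.214/(1 − 0.246) = 0.214/0.7540 = 0.2838.

0.284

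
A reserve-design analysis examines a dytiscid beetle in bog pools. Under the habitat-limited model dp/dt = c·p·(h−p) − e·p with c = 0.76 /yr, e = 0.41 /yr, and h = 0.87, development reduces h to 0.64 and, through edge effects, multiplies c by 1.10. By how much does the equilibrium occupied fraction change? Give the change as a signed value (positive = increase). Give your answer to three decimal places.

Before: p* = h − e/c = 0.87 − 0.41/0.76 = 0.87 − 0.5395 = 0.3305.
After: c = 0.836, e = 0.41, h = 0.64; p* = 0.64 − 0.41/0.836 = 0.1496.
Δp* = 0.1496 − 0.3305 = -0.1810.

-0.181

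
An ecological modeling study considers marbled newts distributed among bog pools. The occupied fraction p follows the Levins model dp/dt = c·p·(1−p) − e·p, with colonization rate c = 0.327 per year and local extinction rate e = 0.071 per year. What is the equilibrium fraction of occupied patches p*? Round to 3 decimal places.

0.783

At equilibrium, colonization balances extinction: c·p*·(1−p*) = e·p*.
So p* = 1 − e/c = 1 − 0.071/0.327 = 1 − 0.2171 = 0.7829.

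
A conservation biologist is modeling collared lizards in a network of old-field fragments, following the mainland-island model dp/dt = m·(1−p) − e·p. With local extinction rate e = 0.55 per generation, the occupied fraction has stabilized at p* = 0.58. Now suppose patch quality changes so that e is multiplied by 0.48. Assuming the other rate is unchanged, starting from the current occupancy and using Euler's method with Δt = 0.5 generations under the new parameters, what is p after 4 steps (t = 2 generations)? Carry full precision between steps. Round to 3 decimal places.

0.733

Balance m(1−p*) = e·p* gives m = e·p*/(1−p*) = 0.55×0.58000/0.42000 = 0.75952.
Starting from p₀ = 0.58000; update p ← p + (dp/dt)·Δt with the new parameters.
t = 0.5: p = 0.58000 + (+0.08294) = 0.66294
t = 1: p = 0.66294 + (+0.04049) = 0.70343
t = 1.5: p = 0.70343 + (+0.01977) = 0.72321
t = 2: p = 0.72321 + (+0.00965) = 0.73286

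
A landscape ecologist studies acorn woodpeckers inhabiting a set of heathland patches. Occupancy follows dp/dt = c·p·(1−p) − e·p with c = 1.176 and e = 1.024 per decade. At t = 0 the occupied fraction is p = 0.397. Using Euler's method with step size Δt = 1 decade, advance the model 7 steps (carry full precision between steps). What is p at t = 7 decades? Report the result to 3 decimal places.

Update rule: p ← p + [c·p·(1−p) − e·p]·Δt with Δt = 1.
  1  |  dp/dt·Δt = -0.125004  |  p_1 = 0.271996
  2  |  dp/dt·Δt = -0.045659  |  p_2 = 0.226337
  3  |  dp/dt·Δt = -0.025841  |  p_3 = 0.200495
  4  |  dp/dt·Δt = -0.016798  |  p_4 = 0.183697
  5  |  dp/dt·Δt = -0.011762  |  p_5 = 0.171936
  6  |  dp/dt·Δt = -0.008631  |  p_6 = 0.163305
  7  |  dp/dt·Δt = -0.006540  |  p_7 = 0.156765

0.157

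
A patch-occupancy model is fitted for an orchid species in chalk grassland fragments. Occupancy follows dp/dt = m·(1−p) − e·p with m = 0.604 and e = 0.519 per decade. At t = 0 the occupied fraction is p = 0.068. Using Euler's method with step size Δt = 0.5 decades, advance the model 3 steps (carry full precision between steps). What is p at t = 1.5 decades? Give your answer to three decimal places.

Update rule: p ← p + [m·(1−p) − e·p]·Δt with Δt = 0.5.
  1  |  dp/dt·Δt = +0.263818  |  p_1 = 0.331818
  2  |  dp/dt·Δt = +0.115684  |  p_2 = 0.447502
  3  |  dp/dt·Δt = +0.050728  |  p_3 = 0.498230

0.498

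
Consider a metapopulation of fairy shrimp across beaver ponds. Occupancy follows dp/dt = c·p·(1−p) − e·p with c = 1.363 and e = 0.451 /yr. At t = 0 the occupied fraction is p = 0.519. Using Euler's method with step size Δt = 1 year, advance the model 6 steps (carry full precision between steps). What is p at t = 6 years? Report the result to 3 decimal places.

0.669

Update rule: p ← p + [c·p·(1−p) − e·p]·Δt with Δt = 1.
t = 1: p = 0.51900 + (+0.10619) = 0.62519
t = 2: p = 0.62519 + (+0.03743) = 0.66262
t = 3: p = 0.66262 + (+0.00587) = 0.66848
t = 4: p = 0.66848 + (+0.00057) = 0.66906
t = 5: p = 0.66906 + (+0.00005) = 0.66911
t = 6: p = 0.66911 + (+0.00000) = 0.66911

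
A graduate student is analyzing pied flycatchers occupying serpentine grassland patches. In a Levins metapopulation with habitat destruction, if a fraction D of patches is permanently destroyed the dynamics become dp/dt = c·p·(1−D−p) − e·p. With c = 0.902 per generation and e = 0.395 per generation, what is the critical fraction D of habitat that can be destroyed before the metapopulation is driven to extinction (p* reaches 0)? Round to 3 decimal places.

0.562

The nontrivial equilibrium is p* = (1−D) − e/c; extinction occurs when this hits zero.
So D_crit = 1 − e/c = 1 − 0.395/0.902 = 1 − 0.4379 = 0.5621.
This equals the undisturbed p*, a classic result of Lande's extension.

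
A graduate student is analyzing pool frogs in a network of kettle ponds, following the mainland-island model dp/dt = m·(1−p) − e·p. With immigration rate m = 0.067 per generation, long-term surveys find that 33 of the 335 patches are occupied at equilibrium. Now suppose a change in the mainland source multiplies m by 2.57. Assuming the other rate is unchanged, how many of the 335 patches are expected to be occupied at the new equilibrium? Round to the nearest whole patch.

Observed p* = 33/335 = 0.09851.
Balance m(1−p*) = e·p* gives e = m(1−p*)/p* = 0.067×0.90149/0.09851 = 0.61313.
New p* = m/(m+e) = 0.17219/(0.17219+0.61313) = 0.21926.
Expected occupied = 335 × 0.21926 = 73.45 ≈ 73.

73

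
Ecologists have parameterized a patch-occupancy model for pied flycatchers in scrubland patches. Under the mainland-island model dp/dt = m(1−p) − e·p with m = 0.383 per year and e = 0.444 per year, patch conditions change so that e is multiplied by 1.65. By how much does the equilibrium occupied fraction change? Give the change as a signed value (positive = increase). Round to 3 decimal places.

Before: p* = 0.383/(0.383+0.444) = 0.4631.
After: m = 0.383, e = 0.7326; p* = 0.383/1.1156 = 0.3433.
Δp* = 0.3433 − 0.4631 = -0.1198.

-0.120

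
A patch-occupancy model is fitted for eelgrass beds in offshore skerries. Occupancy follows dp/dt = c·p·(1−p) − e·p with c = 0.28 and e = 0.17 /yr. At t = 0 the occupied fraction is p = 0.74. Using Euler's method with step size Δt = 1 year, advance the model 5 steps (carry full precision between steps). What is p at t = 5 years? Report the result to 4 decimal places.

0.5242

Update rule: p ← p + [c·p·(1−p) − e·p]·Δt with Δt = 1.
step 1: Δp = -0.07193, p = 0.66807
step 2: Δp = -0.05148, p = 0.61659
step 3: Δp = -0.03863, p = 0.57796
step 4: Δp = -0.02996, p = 0.54801
step 5: Δp = -0.02381, p = 0.52420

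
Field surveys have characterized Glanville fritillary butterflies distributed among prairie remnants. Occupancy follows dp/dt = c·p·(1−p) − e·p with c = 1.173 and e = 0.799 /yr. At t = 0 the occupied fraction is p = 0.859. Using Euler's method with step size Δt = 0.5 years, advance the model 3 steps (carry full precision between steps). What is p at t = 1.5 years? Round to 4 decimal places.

0.4436

Update rule: p ← p + [c·p·(1−p) − e·p]·Δt with Δt = 0.5.
  1  |  dp/dt·Δt = -0.272134  |  p_1 = 0.586866
  2  |  dp/dt·Δt = -0.092253  |  p_2 = 0.494612
  3  |  dp/dt·Δt = -0.050990  |  p_3 = 0.443623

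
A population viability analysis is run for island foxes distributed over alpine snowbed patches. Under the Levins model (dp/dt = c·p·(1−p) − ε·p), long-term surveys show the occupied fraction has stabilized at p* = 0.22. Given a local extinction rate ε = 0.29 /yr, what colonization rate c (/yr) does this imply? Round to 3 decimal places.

At equilibrium c(1−p*) = ε, so c = ε/(1−p*).
c = 0.29/(1 − 0.22) = 0.29/0.7800 = 0.3718.

0.372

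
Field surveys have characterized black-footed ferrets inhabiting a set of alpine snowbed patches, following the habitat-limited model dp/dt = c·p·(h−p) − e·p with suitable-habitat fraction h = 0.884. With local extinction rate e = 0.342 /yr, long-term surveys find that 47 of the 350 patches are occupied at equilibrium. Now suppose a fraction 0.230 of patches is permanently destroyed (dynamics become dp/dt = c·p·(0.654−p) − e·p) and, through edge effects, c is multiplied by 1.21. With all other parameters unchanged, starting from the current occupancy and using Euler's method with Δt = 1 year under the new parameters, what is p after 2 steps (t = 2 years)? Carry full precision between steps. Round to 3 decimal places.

0.120

Observed p* = 47/350 = 0.13429.
Balance c(h−p*) = e gives c = e/(0.884 − 0.13429) = 0.342/0.74971 = 0.45617.
Starting from p₀ = 0.13429; update p ← p + (dp/dt)·Δt with the new parameters.
t = 1: p = 0.13429 + (-0.00740) = 0.12688
t = 2: p = 0.12688 + (-0.00648) = 0.12041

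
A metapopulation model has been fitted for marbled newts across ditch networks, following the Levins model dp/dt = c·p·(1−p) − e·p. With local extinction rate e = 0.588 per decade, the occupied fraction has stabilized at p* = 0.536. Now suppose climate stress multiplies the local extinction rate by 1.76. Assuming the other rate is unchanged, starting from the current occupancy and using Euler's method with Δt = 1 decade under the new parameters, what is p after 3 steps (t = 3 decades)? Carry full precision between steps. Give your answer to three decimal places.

0.231

Balance c(1−p*) = e gives c = e/(1 − 0.53600) = 0.588/0.46400 = 1.26724.
Starting from p₀ = 0.53600; update p ← p + (dp/dt)·Δt with the new parameters.
step 1: Δp = -0.23953, p = 0.29647
step 2: Δp = -0.04250, p = 0.25398
step 3: Δp = -0.02273, p = 0.23125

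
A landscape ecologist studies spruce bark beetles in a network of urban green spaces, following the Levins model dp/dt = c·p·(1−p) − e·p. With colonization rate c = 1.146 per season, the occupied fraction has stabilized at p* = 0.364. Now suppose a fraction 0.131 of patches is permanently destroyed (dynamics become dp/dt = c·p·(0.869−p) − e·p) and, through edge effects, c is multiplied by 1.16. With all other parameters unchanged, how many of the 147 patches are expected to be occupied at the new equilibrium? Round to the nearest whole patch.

Balance c(1−p*) = e gives e = 1.146×(1 − 0.36400) = 0.72886.
New p* = 0.869 − e/c = 0.869 − 0.72886/1.32936 = 0.32072.
Expected occupied = 147 × 0.32072 = 47.15 ≈ 47.

47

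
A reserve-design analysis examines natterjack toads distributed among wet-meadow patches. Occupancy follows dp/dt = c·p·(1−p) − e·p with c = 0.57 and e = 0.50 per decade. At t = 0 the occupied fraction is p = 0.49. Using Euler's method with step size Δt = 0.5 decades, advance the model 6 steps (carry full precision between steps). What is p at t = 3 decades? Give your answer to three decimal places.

0.303

Update rule: p ← p + [c·p·(1−p) − e·p]·Δt with Δt = 0.5.
p: 0.49000 → 0.43872  (Δp = -0.05128)
p: 0.43872 → 0.39922  (Δp = -0.03950)
p: 0.39922 → 0.36777  (Δp = -0.03145)
p: 0.36777 → 0.34210  (Δp = -0.02568)
p: 0.34210 → 0.32072  (Δp = -0.02138)
p: 0.32072 → 0.30263  (Δp = -0.01809)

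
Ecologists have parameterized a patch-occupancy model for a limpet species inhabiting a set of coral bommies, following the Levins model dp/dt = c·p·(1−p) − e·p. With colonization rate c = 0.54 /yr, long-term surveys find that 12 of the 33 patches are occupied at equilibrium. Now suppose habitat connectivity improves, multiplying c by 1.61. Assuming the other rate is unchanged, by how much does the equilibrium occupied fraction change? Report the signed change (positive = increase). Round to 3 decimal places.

Observed p* = 12/33 = 0.36364.
Balance c(1−p*) = e gives e = 0.54×(1 − 0.36364) = 0.34363.
New p* = 1 − e/c = 1 − 0.34363/0.86940 = 0.60475.
Δp* = 0.60475 − 0.36364 = +0.24111.

0.241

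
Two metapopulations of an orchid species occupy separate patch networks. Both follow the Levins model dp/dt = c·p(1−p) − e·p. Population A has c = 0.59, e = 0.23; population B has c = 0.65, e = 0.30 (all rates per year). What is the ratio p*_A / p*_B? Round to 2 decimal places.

1.13

A: p*_A = 1 − 0.23/0.59 = 0.6102.
B: p*_B = 1 − 0.30/0.65 = 0.5385.
p*_A / p*_B = 0.6102/0.5385 = 1.1332.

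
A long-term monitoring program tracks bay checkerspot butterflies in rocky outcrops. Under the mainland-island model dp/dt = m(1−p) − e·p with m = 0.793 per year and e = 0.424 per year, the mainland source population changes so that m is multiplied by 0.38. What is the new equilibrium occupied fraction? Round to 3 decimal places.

0.415

Before: p* = 0.793/(0.793+0.424) = 0.6516.
After: m = 0.30134, e = 0.424; p* = 0.30134/0.7253 = 0.4154.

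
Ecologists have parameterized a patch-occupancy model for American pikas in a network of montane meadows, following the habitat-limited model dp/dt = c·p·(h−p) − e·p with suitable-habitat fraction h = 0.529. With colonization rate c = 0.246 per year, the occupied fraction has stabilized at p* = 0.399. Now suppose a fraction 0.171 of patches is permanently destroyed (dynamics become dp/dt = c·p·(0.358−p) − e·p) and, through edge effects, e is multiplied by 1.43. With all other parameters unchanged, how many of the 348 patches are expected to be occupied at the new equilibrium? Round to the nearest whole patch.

Balance c(h−p*) = e gives e = 0.246×(0.529 − 0.39900) = 0.03198.
New p* = 0.358 − e/c = 0.358 − 0.04573/0.24600 = 0.17211.
Expected occupied = 348 × 0.17211 = 59.89 ≈ 60.

60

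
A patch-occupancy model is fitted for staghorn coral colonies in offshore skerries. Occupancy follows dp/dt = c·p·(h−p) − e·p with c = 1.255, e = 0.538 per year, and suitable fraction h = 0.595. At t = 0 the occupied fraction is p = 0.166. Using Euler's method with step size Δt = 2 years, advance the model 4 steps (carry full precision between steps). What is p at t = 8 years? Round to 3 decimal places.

Update rule: p ← p + [c·p·(h−p) − e·p]·Δt with Δt = 2.
  1  |  dp/dt·Δt = +0.000131  |  p_1 = 0.166131
  2  |  dp/dt·Δt = +0.000077  |  p_2 = 0.166208
  3  |  dp/dt·Δt = +0.000045  |  p_3 = 0.166252
  4  |  dp/dt·Δt = +0.000026  |  p_4 = 0.166278

0.166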